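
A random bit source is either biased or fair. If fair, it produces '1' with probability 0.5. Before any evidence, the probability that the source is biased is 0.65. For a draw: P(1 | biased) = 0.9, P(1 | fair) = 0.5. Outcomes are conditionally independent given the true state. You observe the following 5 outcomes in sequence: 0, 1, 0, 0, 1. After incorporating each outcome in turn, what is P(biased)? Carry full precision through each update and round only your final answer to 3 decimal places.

0.046

Each posterior becomes the prior for the next update.
After '0': P(biased) = 0.1·0.6500 / (0.1·0.6500 + 0.5·0.3500) ≈ 0.2708
After '1': P(biased) = 0.9·0.2708 / (0.9·0.2708 + 0.5·0.7292) ≈ 0.4007
After '0': P(biased) = 0.1·0.4007 / (0.1·0.4007 + 0.5·0.5993) ≈ 0.1179
After '0': P(biased) = 0.1·0.1179 / (0.1·0.1179 + 0.5·0.8821) ≈ 0.0260
After '1': P(biased) = 0.9·0.0260 / (0.9·0.0260 + 0.5·0.9740) ≈ 0.0459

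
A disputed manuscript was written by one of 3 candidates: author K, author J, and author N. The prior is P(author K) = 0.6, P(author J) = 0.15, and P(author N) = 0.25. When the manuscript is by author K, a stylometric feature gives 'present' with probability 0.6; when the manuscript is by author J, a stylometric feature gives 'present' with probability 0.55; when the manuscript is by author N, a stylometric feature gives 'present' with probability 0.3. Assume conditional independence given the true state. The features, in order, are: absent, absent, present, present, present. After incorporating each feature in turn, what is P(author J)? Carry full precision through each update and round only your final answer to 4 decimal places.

After 'absent': normaliser = 0.4·0.6000 + 0.45·0.1500 + 0.7·0.2500; P(author K) ≈ 0.4974, P(author J) ≈ 0.1399, P(author N) ≈ 0.3627
After 'absent': normaliser = 0.4·0.4974 + 0.45·0.1399 + 0.7·0.3627; P(author K) ≈ 0.3857, P(author J) ≈ 0.1220, P(author N) ≈ 0.4922
After 'present': normaliser = 0.6·0.3857 + 0.55·0.1220 + 0.3·0.4922; P(author K) ≈ 0.5187, P(author J) ≈ 0.1504, P(author N) ≈ 0.3309
After 'present': normaliser = 0.6·0.5187 + 0.55·0.1504 + 0.3·0.3309; P(author K) ≈ 0.6310, P(author J) ≈ 0.1678, P(author N) ≈ 0.2013
After 'present': normaliser = 0.6·0.6310 + 0.55·0.1678 + 0.3·0.2013; P(author K) ≈ 0.7126, P(author J) ≈ 0.1737, P(author N) ≈ 0.1137

0.1737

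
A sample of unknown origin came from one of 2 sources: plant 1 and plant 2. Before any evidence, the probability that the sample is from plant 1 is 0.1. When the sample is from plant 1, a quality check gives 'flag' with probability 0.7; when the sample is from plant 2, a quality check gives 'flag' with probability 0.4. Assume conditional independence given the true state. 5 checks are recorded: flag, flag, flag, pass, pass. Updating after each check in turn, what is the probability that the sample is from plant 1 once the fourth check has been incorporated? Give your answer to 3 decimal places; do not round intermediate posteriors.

0.229

Apply Bayes' rule sequentially, carrying P(plant 1) forward.
After 'flag': P(plant 1) = 0.7·0.1000 / (0.7·0.1000 + 0.4·0.9000) ≈ 0.1628
After 'flag': P(plant 1) = 0.7·0.1628 / (0.7·0.1628 + 0.4·0.8372) ≈ 0.2539
After 'flag': P(plant 1) = 0.7·0.2539 / (0.7·0.2539 + 0.4·0.7461) ≈ 0.3732
After 'pass': P(plant 1) = 0.3·0.3732 / (0.3·0.3732 + 0.6·0.6268) ≈ 0.2294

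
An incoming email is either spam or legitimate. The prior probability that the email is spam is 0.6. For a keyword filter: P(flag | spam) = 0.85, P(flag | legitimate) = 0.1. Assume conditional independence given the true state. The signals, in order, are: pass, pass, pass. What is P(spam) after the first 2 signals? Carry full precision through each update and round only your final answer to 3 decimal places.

0.040

After 'pass': P(spam) = 0.15·0.6000 / (0.15·0.6000 + 0.9·0.4000) ≈ 0.2000
After 'pass': P(spam) = 0.15·0.2000 / (0.15·0.2000 + 0.9·0.8000) ≈ 0.0400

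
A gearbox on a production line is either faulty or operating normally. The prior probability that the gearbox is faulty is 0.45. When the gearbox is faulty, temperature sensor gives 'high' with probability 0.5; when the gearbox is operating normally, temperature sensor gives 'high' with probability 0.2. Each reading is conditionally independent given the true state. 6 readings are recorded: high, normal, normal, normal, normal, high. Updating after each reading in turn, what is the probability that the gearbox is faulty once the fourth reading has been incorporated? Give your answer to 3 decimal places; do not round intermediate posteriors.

Each posterior becomes the prior for the next update.
After 'high': P(faulty) = 0.5·0.4500 / (0.5·0.4500 + 0.2·0.5500) ≈ 0.6716
After 'normal': P(faulty) = 0.5·0.6716 / (0.5·0.6716 + 0.8·0.3284) ≈ 0.5611
After 'normal': P(faulty) = 0.5·0.5611 / (0.5·0.5611 + 0.8·0.4389) ≈ 0.4441
After 'normal': P(faulty) = 0.5·0.4441 / (0.5·0.4441 + 0.8·0.5559) ≈ 0.3331

0.333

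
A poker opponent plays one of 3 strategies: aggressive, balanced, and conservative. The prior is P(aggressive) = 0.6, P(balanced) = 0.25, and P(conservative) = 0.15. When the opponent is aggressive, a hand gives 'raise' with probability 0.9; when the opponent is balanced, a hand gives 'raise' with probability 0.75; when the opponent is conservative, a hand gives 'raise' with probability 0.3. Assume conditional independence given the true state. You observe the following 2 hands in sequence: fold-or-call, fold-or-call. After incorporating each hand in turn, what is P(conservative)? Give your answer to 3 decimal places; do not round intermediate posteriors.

0.773

After 'fold-or-call': normaliser = 0.1·0.6000 + 0.25·0.2500 + 0.7·0.1500; P(aggressive) ≈ 0.2637, P(balanced) ≈ 0.2747, P(conservative) ≈ 0.4615
After 'fold-or-call': normaliser = 0.1·0.2637 + 0.25·0.2747 + 0.7·0.4615; P(aggressive) ≈ 0.0631, P(balanced) ≈ 0.1643, P(conservative) ≈ 0.7727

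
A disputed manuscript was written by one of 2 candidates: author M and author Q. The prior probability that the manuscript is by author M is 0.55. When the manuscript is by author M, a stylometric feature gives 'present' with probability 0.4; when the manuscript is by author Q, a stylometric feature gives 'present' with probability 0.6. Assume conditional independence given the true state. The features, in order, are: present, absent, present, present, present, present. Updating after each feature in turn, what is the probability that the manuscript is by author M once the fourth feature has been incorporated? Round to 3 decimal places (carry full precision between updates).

0.352

After 'present': P(author M) = 0.4·0.5500 / (0.4·0.5500 + 0.6·0.4500) ≈ 0.4490
After 'absent': P(author M) = 0.6·0.4490 / (0.6·0.4490 + 0.4·0.5510) ≈ 0.5500
After 'present': P(author M) = 0.4·0.5500 / (0.4·0.5500 + 0.6·0.4500) ≈ 0.4490
After 'present': P(author M) = 0.4·0.4490 / (0.4·0.4490 + 0.6·0.5510) ≈ 0.3520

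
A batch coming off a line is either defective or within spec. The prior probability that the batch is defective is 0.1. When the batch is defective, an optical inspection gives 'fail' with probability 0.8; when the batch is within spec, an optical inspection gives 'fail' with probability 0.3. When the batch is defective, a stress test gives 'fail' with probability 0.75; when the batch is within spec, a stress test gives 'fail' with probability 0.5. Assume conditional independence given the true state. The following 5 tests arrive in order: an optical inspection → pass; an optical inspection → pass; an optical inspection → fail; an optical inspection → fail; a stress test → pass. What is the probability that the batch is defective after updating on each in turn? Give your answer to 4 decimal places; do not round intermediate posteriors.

After an optical inspection='pass': P(defective) = 0.2·0.1000 / (0.2·0.1000 + 0.7·0.9000) ≈ 0.0308
After an optical inspection='pass': P(defective) = 0.2·0.0308 / (0.2·0.0308 + 0.7·0.9692) ≈ 0.0090
After an optical inspection='fail': P(defective) = 0.8·0.0090 / (0.8·0.0090 + 0.3·0.9910) ≈ 0.0236
After an optical inspection='fail': P(defective) = 0.8·0.0236 / (0.8·0.0236 + 0.3·0.9764) ≈ 0.0606
After a stress test='pass': P(defective) = 0.25·0.0606 / (0.25·0.0606 + 0.5·0.9394) ≈ 0.0312

0.0312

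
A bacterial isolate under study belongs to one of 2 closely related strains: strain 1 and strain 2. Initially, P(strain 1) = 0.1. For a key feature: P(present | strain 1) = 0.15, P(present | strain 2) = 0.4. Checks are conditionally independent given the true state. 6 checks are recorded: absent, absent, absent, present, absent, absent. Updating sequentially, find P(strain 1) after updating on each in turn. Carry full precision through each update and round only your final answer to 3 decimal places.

0.192

Apply Bayes' rule sequentially, carrying P(strain 1) forward.
After 'absent': P(strain 1) = 0.85·0.1000 / (0.85·0.1000 + 0.6·0.9000) ≈ 0.1360
After 'absent': P(strain 1) = 0.85·0.1360 / (0.85·0.1360 + 0.6·0.8640) ≈ 0.1823
After 'absent': P(strain 1) = 0.85·0.1823 / (0.85·0.1823 + 0.6·0.8177) ≈ 0.2401
After 'present': P(strain 1) = 0.15·0.2401 / (0.15·0.2401 + 0.4·0.7599) ≈ 0.1059
After 'absent': P(strain 1) = 0.85·0.1059 / (0.85·0.1059 + 0.6·0.8941) ≈ 0.1437
After 'absent': P(strain 1) = 0.85·0.1437 / (0.85·0.1437 + 0.6·0.8563) ≈ 0.1921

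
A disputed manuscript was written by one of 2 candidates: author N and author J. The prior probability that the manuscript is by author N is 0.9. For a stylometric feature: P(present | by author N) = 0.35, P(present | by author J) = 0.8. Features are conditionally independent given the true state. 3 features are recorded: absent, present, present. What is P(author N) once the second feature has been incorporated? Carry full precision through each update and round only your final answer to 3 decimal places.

Apply Bayes' rule sequentially, carrying P(author N) forward.
After 'absent': P(author N) = 0.65·0.9000 / (0.65·0.9000 + 0.2·0.1000) ≈ 0.9669
After 'present': P(author N) = 0.35·0.9669 / (0.35·0.9669 + 0.8·0.0331) ≈ 0.9275

0.928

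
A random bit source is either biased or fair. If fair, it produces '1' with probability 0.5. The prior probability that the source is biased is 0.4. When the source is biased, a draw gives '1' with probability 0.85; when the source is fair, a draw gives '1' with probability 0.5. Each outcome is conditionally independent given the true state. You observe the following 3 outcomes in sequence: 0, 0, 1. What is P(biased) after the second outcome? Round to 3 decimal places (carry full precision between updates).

0.057

Each posterior becomes the prior for the next update.
After '0': P(biased) = 0.15·0.4000 / (0.15·0.4000 + 0.5·0.6000) ≈ 0.1667
After '0': P(biased) = 0.15·0.1667 / (0.15·0.1667 + 0.5·0.8333) ≈ 0.0566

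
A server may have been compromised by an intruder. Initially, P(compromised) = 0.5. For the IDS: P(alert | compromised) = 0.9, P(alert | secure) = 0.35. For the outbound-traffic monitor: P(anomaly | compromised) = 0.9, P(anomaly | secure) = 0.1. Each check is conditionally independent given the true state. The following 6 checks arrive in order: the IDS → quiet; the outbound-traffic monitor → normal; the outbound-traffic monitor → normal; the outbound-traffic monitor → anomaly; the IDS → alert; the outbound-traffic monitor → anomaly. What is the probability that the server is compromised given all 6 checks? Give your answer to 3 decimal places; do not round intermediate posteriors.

0.283

Each posterior becomes the prior for the next update.
After the IDS='quiet': P(compromised) = 0.1·0.5000 / (0.1·0.5000 + 0.65·0.5000) ≈ 0.1333
After the outbound-traffic monitor='normal': P(compromised) = 0.1·0.1333 / (0.1·0.1333 + 0.9·0.8667) ≈ 0.0168
After the outbound-traffic monitor='normal': P(compromised) = 0.1·0.0168 / (0.1·0.0168 + 0.9·0.9832) ≈ 0.0019
After the outbound-traffic monitor='anomaly': P(compromised) = 0.9·0.0019 / (0.9·0.0019 + 0.1·0.9981) ≈ 0.0168
After the IDS='alert': P(compromised) = 0.9·0.0168 / (0.9·0.0168 + 0.35·0.9832) ≈ 0.0421
After the outbound-traffic monitor='anomaly': P(compromised) = 0.9·0.0421 / (0.9·0.0421 + 0.1·0.9579) ≈ 0.2835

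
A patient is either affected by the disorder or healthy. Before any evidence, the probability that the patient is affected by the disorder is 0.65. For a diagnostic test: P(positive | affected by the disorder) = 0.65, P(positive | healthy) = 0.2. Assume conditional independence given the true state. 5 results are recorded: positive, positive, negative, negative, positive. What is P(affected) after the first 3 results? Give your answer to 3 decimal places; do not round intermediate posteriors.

After 'positive': P(affected) = 0.65·0.6500 / (0.65·0.6500 + 0.2·0.3500) ≈ 0.8579
After 'positive': P(affected) = 0.65·0.8579 / (0.65·0.8579 + 0.2·0.1421) ≈ 0.9515
After 'negative': P(affected) = 0.35·0.9515 / (0.35·0.9515 + 0.8·0.0485) ≈ 0.8956

0.896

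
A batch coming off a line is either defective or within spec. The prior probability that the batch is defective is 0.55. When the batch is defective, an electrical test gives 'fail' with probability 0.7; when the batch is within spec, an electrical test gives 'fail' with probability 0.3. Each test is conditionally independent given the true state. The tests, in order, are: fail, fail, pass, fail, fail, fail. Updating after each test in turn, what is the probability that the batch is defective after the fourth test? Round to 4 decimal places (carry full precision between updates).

0.8694

After 'fail': P(defective) = 0.7·0.5500 / (0.7·0.5500 + 0.3·0.4500) ≈ 0.7404
After 'fail': P(defective) = 0.7·0.7404 / (0.7·0.7404 + 0.3·0.2596) ≈ 0.8694
After 'pass': P(defective) = 0.3·0.8694 / (0.3·0.8694 + 0.7·0.1306) ≈ 0.7404
After 'fail': P(defective) = 0.7·0.7404 / (0.7·0.7404 + 0.3·0.2596) ≈ 0.8694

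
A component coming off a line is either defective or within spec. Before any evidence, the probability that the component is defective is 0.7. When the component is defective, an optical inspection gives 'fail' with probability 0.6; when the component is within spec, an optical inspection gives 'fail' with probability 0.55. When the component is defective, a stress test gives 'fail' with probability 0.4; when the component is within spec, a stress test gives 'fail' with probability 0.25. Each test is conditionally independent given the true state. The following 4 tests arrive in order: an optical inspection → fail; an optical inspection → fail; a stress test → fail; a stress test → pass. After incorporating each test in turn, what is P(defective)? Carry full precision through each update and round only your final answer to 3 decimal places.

Each posterior becomes the prior for the next update.
After an optical inspection='fail': P(defective) = 0.6·0.7000 / (0.6·0.7000 + 0.55·0.3000) ≈ 0.7179
After an optical inspection='fail': P(defective) = 0.6·0.7179 / (0.6·0.7179 + 0.55·0.2821) ≈ 0.7352
After a stress test='fail': P(defective) = 0.4·0.7352 / (0.4·0.7352 + 0.25·0.2648) ≈ 0.8163
After a stress test='pass': P(defective) = 0.6·0.8163 / (0.6·0.8163 + 0.75·0.1837) ≈ 0.7804

0.780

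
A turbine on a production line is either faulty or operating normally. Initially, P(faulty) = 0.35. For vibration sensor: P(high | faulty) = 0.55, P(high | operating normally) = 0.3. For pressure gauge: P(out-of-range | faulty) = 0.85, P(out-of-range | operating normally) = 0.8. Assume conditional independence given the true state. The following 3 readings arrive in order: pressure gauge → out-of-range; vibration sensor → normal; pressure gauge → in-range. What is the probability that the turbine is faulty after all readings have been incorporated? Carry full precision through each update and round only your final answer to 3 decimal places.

After pressure gauge='out-of-range': P(faulty) = 0.85·0.3500 / (0.85·0.3500 + 0.8·0.6500) ≈ 0.3639
After vibration sensor='normal': P(faulty) = 0.45·0.3639 / (0.45·0.3639 + 0.7·0.6361) ≈ 0.2689
After pressure gauge='in-range': P(faulty) = 0.15·0.2689 / (0.15·0.2689 + 0.2·0.7311) ≈ 0.2162

0.216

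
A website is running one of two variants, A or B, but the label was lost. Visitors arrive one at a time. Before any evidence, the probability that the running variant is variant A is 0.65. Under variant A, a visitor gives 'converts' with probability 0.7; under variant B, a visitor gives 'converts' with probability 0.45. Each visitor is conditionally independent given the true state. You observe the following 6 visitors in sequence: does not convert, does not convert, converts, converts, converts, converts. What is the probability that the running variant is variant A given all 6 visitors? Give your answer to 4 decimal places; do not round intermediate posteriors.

After 'does not convert': P(A) = 0.3·0.6500 / (0.3·0.6500 + 0.55·0.3500) ≈ 0.5032
After 'does not convert': P(A) = 0.3·0.5032 / (0.3·0.5032 + 0.55·0.4968) ≈ 0.3559
After 'converts': P(A) = 0.7·0.3559 / (0.7·0.3559 + 0.45·0.6441) ≈ 0.4622
After 'converts': P(A) = 0.7·0.4622 / (0.7·0.4622 + 0.45·0.5378) ≈ 0.5721
After 'converts': P(A) = 0.7·0.5721 / (0.7·0.5721 + 0.45·0.4279) ≈ 0.6753
After 'converts': P(A) = 0.7·0.6753 / (0.7·0.6753 + 0.45·0.3247) ≈ 0.7639

0.7639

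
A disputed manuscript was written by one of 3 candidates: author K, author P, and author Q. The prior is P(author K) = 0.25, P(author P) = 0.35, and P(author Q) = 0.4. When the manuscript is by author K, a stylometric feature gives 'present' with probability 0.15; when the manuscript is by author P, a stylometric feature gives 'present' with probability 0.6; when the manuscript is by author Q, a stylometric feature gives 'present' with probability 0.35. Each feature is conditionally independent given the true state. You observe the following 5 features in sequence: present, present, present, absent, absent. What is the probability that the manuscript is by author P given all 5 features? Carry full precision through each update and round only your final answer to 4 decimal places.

After 'present': normaliser = 0.15·0.2500 + 0.6·0.3500 + 0.35·0.4000; P(author K) ≈ 0.0968, P(author P) ≈ 0.5419, P(author Q) ≈ 0.3613
After 'present': normaliser = 0.15·0.0968 + 0.6·0.5419 + 0.35·0.3613; P(author K) ≈ 0.0311, P(author P) ≈ 0.6976, P(author Q) ≈ 0.2713
After 'present': normaliser = 0.15·0.0311 + 0.6·0.6976 + 0.35·0.2713; P(author K) ≈ 0.0090, P(author P) ≈ 0.8077, P(author Q) ≈ 0.1832
After 'absent': normaliser = 0.85·0.0090 + 0.4·0.8077 + 0.65·0.1832; P(author K) ≈ 0.0170, P(author P) ≈ 0.7182, P(author Q) ≈ 0.2648
After 'absent': normaliser = 0.85·0.0170 + 0.4·0.7182 + 0.65·0.2648; P(author K) ≈ 0.0306, P(author P) ≈ 0.6063, P(author Q) ≈ 0.3632

0.6063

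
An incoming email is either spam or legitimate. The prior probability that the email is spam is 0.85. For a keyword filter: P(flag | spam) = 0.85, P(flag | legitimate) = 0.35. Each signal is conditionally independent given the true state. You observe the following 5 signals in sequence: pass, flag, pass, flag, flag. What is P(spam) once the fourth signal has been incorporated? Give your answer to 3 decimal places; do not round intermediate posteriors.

Each posterior becomes the prior for the next update.
After 'pass': P(spam) = 0.15·0.8500 / (0.15·0.8500 + 0.65·0.1500) ≈ 0.5667
After 'flag': P(spam) = 0.85·0.5667 / (0.85·0.5667 + 0.35·0.4333) ≈ 0.7605
After 'pass': P(spam) = 0.15·0.7605 / (0.15·0.7605 + 0.65·0.2395) ≈ 0.4229
After 'flag': P(spam) = 0.85·0.4229 / (0.85·0.4229 + 0.35·0.5771) ≈ 0.6403

0.640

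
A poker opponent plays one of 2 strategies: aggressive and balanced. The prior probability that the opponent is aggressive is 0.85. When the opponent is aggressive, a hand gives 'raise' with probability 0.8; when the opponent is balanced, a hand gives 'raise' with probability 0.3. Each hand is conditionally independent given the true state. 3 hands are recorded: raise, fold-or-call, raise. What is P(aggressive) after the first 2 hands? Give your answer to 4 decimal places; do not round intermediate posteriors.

After 'raise': P(aggressive) = 0.8·0.8500 / (0.8·0.8500 + 0.3·0.1500) ≈ 0.9379
After 'fold-or-call': P(aggressive) = 0.2·0.9379 / (0.2·0.9379 + 0.7·0.0621) ≈ 0.8119

0.8119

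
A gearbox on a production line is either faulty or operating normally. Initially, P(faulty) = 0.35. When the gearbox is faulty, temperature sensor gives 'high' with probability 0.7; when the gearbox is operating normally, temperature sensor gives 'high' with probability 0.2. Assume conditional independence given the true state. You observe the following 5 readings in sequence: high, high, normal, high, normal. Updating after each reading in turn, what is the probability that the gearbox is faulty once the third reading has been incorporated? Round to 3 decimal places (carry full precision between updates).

0.712

After 'high': P(faulty) = 0.7·0.3500 / (0.7·0.3500 + 0.2·0.6500) ≈ 0.6533
After 'high': P(faulty) = 0.7·0.6533 / (0.7·0.6533 + 0.2·0.3467) ≈ 0.8684
After 'normal': P(faulty) = 0.3·0.8684 / (0.3·0.8684 + 0.8·0.1316) ≈ 0.7121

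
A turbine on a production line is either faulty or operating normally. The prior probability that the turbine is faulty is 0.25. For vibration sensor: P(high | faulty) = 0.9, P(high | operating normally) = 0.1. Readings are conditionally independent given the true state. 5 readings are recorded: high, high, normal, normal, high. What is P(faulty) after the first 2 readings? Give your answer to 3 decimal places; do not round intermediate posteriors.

0.964

Each posterior becomes the prior for the next update.
After 'high': P(faulty) = 0.9·0.2500 / (0.9·0.2500 + 0.1·0.7500) ≈ 0.7500
After 'high': P(faulty) = 0.9·0.7500 / (0.9·0.7500 + 0.1·0.2500) ≈ 0.9643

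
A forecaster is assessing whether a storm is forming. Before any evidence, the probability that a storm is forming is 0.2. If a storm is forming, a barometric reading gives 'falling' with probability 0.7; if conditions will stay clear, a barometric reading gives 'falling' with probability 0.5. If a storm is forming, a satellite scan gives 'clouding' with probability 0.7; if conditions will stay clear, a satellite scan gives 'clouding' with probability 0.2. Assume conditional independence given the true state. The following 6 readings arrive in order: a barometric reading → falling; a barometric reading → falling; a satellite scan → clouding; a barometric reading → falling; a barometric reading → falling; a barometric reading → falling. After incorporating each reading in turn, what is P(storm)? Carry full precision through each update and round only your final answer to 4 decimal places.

0.8247

After a barometric reading='falling': P(storm) = 0.7·0.2000 / (0.7·0.2000 + 0.5·0.8000) ≈ 0.2593
After a barometric reading='falling': P(storm) = 0.7·0.2593 / (0.7·0.2593 + 0.5·0.7407) ≈ 0.3289
After a satellite scan='clouding': P(storm) = 0.7·0.3289 / (0.7·0.3289 + 0.2·0.6711) ≈ 0.6317
After a barometric reading='falling': P(storm) = 0.7·0.6317 / (0.7·0.6317 + 0.5·0.3683) ≈ 0.7060
After a barometric reading='falling': P(storm) = 0.7·0.7060 / (0.7·0.7060 + 0.5·0.2940) ≈ 0.7707
After a barometric reading='falling': P(storm) = 0.7·0.7707 / (0.7·0.7707 + 0.5·0.2293) ≈ 0.8247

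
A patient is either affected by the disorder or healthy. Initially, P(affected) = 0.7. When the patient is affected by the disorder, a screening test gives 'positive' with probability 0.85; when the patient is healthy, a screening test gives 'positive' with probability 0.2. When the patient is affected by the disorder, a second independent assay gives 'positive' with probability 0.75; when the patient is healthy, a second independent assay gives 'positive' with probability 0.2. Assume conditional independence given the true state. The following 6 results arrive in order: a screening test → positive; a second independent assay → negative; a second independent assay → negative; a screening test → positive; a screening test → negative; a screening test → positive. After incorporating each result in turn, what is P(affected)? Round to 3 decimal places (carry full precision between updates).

Each posterior becomes the prior for the next update.
After a screening test='positive': P(affected) = 0.85·0.7000 / (0.85·0.7000 + 0.2·0.3000) ≈ 0.9084
After a second independent assay='negative': P(affected) = 0.25·0.9084 / (0.25·0.9084 + 0.8·0.0916) ≈ 0.7560
After a second independent assay='negative': P(affected) = 0.25·0.7560 / (0.25·0.7560 + 0.8·0.2440) ≈ 0.4920
After a screening test='positive': P(affected) = 0.85·0.4920 / (0.85·0.4920 + 0.2·0.5080) ≈ 0.8045
After a screening test='negative': P(affected) = 0.15·0.8045 / (0.15·0.8045 + 0.8·0.1955) ≈ 0.4356
After a screening test='positive': P(affected) = 0.85·0.4356 / (0.85·0.4356 + 0.2·0.5644) ≈ 0.7663

0.766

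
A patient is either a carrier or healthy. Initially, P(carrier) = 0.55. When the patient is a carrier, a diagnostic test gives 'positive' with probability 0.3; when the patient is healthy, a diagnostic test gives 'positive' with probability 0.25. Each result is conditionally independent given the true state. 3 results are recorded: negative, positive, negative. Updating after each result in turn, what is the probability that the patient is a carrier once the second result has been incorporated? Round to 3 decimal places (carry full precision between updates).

After 'negative': P(carrier) = 0.7·0.5500 / (0.7·0.5500 + 0.75·0.4500) ≈ 0.5329
After 'positive': P(carrier) = 0.3·0.5329 / (0.3·0.5329 + 0.25·0.4671) ≈ 0.5779

0.578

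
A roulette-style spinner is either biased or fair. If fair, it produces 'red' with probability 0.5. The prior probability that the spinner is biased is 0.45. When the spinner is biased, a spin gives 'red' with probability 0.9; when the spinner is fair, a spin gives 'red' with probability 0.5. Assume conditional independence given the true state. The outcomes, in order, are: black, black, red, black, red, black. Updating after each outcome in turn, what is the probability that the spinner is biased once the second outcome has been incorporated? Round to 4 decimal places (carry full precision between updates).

After 'black': P(biased) = 0.1·0.4500 / (0.1·0.4500 + 0.5·0.5500) ≈ 0.1406
After 'black': P(biased) = 0.1·0.1406 / (0.1·0.1406 + 0.5·0.8594) ≈ 0.0317

0.0317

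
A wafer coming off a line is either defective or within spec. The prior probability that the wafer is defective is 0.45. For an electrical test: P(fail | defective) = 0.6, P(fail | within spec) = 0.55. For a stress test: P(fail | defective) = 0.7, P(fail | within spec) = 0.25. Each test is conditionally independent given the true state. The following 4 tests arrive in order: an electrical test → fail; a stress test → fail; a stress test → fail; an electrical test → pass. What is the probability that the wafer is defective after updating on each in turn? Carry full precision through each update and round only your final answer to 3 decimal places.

After an electrical test='fail': P(defective) = 0.6·0.4500 / (0.6·0.4500 + 0.55·0.5500) ≈ 0.4716
After a stress test='fail': P(defective) = 0.7·0.4716 / (0.7·0.4716 + 0.25·0.5284) ≈ 0.7142
After a stress test='fail': P(defective) = 0.7·0.7142 / (0.7·0.7142 + 0.25·0.2858) ≈ 0.8750
After an electrical test='pass': P(defective) = 0.4·0.8750 / (0.4·0.8750 + 0.45·0.1250) ≈ 0.8615

0.861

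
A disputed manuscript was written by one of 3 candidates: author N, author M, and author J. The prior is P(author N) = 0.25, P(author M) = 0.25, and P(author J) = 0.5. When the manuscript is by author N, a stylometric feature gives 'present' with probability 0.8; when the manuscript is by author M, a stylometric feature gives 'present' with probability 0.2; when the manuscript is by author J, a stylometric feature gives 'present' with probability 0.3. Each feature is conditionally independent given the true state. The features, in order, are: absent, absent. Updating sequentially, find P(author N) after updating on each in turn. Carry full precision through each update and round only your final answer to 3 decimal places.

After 'absent': normaliser = 0.2·0.2500 + 0.8·0.2500 + 0.7·0.5000; P(author N) ≈ 0.0833, P(author M) ≈ 0.3333, P(author J) ≈ 0.5833
After 'absent': normaliser = 0.2·0.0833 + 0.8·0.3333 + 0.7·0.5833; P(author N) ≈ 0.0241, P(author M) ≈ 0.3855, P(author J) ≈ 0.5904

0.024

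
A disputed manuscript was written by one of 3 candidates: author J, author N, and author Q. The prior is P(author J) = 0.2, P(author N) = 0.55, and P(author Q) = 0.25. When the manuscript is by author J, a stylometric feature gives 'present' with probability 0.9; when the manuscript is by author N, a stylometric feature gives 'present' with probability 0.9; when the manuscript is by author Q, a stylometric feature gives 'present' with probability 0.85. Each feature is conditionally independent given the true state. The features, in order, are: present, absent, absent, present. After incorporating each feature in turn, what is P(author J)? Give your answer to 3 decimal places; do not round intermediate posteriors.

After 'present': normaliser = 0.9·0.2000 + 0.9·0.5500 + 0.85·0.2500; P(author J) ≈ 0.2028, P(author N) ≈ 0.5577, P(author Q) ≈ 0.2394
After 'absent': normaliser = 0.1·0.2028 + 0.1·0.5577 + 0.15·0.2394; P(author J) ≈ 0.1811, P(author N) ≈ 0.4981, P(author Q) ≈ 0.3208
After 'absent': normaliser = 0.1·0.1811 + 0.1·0.4981 + 0.15·0.3208; P(author J) ≈ 0.1561, P(author N) ≈ 0.4293, P(author Q) ≈ 0.4146
After 'present': normaliser = 0.9·0.1561 + 0.9·0.4293 + 0.85·0.4146; P(author J) ≈ 0.1598, P(author N) ≈ 0.4394, P(author Q) ≈ 0.4008

0.160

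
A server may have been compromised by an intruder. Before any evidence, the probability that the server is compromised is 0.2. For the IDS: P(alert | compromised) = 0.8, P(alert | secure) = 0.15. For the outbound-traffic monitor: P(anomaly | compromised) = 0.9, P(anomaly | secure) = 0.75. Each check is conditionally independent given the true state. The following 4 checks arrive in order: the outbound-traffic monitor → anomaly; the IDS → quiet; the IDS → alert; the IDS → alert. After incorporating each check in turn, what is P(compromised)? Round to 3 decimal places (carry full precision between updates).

0.668

Apply Bayes' rule sequentially, carrying P(compromised) forward.
After the outbound-traffic monitor='anomaly': P(compromised) = 0.9·0.2000 / (0.9·0.2000 + 0.75·0.8000) ≈ 0.2308
After the IDS='quiet': P(compromised) = 0.2·0.2308 / (0.2·0.2308 + 0.85·0.7692) ≈ 0.0659
After the IDS='alert': P(compromised) = 0.8·0.0659 / (0.8·0.0659 + 0.15·0.9341) ≈ 0.2735
After the IDS='alert': P(compromised) = 0.8·0.2735 / (0.8·0.2735 + 0.15·0.7265) ≈ 0.6675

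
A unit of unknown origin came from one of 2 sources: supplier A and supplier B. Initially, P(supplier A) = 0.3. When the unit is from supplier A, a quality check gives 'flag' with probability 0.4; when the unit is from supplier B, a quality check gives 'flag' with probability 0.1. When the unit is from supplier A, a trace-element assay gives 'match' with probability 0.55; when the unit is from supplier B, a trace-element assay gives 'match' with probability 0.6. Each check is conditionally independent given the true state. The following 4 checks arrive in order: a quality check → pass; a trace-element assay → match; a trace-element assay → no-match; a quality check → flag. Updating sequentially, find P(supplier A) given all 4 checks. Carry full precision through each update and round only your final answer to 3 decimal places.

Each posterior becomes the prior for the next update.
After a quality check='pass': P(supplier A) = 0.6·0.3000 / (0.6·0.3000 + 0.9·0.7000) ≈ 0.2222
After a trace-element assay='match': P(supplier A) = 0.55·0.2222 / (0.55·0.2222 + 0.6·0.7778) ≈ 0.2075
After a trace-element assay='no-match': P(supplier A) = 0.45·0.2075 / (0.45·0.2075 + 0.4·0.7925) ≈ 0.2276
After a quality check='flag': P(supplier A) = 0.4·0.2276 / (0.4·0.2276 + 0.1·0.7724) ≈ 0.5410

0.541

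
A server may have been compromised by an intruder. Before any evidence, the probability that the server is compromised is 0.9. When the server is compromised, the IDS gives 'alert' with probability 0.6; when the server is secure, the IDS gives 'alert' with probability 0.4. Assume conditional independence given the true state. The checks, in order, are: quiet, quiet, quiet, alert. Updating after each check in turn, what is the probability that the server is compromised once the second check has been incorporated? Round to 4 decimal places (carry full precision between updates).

0.8000

After 'quiet': P(compromised) = 0.4·0.9000 / (0.4·0.9000 + 0.6·0.1000) ≈ 0.8571
After 'quiet': P(compromised) = 0.4·0.8571 / (0.4·0.8571 + 0.6·0.1429) ≈ 0.8000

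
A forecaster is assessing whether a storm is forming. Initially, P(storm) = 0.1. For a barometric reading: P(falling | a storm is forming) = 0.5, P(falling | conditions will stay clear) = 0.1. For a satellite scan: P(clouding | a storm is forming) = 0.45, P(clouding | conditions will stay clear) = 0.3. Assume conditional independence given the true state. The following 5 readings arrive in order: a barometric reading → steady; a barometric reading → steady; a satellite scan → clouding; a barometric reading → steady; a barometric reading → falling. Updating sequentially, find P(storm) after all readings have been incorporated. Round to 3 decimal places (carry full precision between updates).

After a barometric reading='steady': P(storm) = 0.5·0.1000 / (0.5·0.1000 + 0.9·0.9000) ≈ 0.0581
After a barometric reading='steady': P(storm) = 0.5·0.0581 / (0.5·0.0581 + 0.9·0.9419) ≈ 0.0332
After a satellite scan='clouding': P(storm) = 0.45·0.0332 / (0.45·0.0332 + 0.3·0.9668) ≈ 0.0489
After a barometric reading='steady': P(storm) = 0.5·0.0489 / (0.5·0.0489 + 0.9·0.9511) ≈ 0.0278
After a barometric reading='falling': P(storm) = 0.5·0.0278 / (0.5·0.0278 + 0.1·0.9722) ≈ 0.1250

0.125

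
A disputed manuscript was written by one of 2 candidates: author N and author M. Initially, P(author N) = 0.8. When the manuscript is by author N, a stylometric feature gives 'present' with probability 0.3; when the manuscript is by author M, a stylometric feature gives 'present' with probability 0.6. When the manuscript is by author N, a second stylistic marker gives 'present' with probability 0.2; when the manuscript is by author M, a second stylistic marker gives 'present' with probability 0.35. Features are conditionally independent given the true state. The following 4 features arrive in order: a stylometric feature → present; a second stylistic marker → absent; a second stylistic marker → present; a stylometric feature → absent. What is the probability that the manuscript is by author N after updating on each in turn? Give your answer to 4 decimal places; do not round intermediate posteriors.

0.7111

Apply Bayes' rule sequentially, carrying P(author N) forward.
After a stylometric feature='present': P(author N) = 0.3·0.8000 / (0.3·0.8000 + 0.6·0.2000) ≈ 0.6667
After a second stylistic marker='absent': P(author N) = 0.8·0.6667 / (0.8·0.6667 + 0.65·0.3333) ≈ 0.7111
After a second stylistic marker='present': P(author N) = 0.2·0.7111 / (0.2·0.7111 + 0.35·0.2889) ≈ 0.5845
After a stylometric feature='absent': P(author N) = 0.7·0.5845 / (0.7·0.5845 + 0.4·0.4155) ≈ 0.7111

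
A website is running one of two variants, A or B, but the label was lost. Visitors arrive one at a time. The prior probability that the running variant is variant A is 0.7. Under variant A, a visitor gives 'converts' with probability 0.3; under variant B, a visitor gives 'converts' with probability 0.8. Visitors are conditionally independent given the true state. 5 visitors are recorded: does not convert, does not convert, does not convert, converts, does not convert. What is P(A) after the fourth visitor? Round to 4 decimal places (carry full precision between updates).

0.9740

After 'does not convert': P(A) = 0.7·0.7000 / (0.7·0.7000 + 0.2·0.3000) ≈ 0.8909
After 'does not convert': P(A) = 0.7·0.8909 / (0.7·0.8909 + 0.2·0.1091) ≈ 0.9662
After 'does not convert': P(A) = 0.7·0.9662 / (0.7·0.9662 + 0.2·0.0338) ≈ 0.9901
After 'converts': P(A) = 0.3·0.9901 / (0.3·0.9901 + 0.8·0.0099) ≈ 0.9740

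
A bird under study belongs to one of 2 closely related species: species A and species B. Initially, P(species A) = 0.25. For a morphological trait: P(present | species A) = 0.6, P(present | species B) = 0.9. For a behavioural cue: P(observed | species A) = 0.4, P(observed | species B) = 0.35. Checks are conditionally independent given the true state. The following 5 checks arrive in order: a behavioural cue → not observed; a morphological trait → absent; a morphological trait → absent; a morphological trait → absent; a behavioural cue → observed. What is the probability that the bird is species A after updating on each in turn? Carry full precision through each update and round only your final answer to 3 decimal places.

0.957

After a behavioural cue='not observed': P(species A) = 0.6·0.2500 / (0.6·0.2500 + 0.65·0.7500) ≈ 0.2353
After a morphological trait='absent': P(species A) = 0.4·0.2353 / (0.4·0.2353 + 0.1·0.7647) ≈ 0.5517
After a morphological trait='absent': P(species A) = 0.4·0.5517 / (0.4·0.5517 + 0.1·0.4483) ≈ 0.8312
After a morphological trait='absent': P(species A) = 0.4·0.8312 / (0.4·0.8312 + 0.1·0.1688) ≈ 0.9517
After a behavioural cue='observed': P(species A) = 0.4·0.9517 / (0.4·0.9517 + 0.35·0.0483) ≈ 0.9575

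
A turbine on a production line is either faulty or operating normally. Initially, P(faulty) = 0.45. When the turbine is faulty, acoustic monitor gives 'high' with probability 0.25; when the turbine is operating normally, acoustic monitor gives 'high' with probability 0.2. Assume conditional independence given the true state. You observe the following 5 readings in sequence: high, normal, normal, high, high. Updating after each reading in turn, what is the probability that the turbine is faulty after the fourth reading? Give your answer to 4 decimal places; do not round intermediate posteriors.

After 'high': P(faulty) = 0.25·0.4500 / (0.25·0.4500 + 0.2·0.5500) ≈ 0.5056
After 'normal': P(faulty) = 0.75·0.5056 / (0.75·0.5056 + 0.8·0.4944) ≈ 0.4895
After 'normal': P(faulty) = 0.75·0.4895 / (0.75·0.4895 + 0.8·0.5105) ≈ 0.4734
After 'high': P(faulty) = 0.25·0.4734 / (0.25·0.4734 + 0.2·0.5266) ≈ 0.5291

0.5291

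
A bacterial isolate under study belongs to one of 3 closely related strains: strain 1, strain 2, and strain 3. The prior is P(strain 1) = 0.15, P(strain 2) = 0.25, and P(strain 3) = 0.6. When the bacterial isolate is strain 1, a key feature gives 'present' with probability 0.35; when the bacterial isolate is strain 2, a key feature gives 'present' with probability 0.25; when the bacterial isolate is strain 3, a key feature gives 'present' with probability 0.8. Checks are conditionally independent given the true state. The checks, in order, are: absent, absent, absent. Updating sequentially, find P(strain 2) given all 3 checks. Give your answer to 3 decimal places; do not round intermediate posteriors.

Each posterior becomes the prior for the next update.
After 'absent': normaliser = 0.65·0.1500 + 0.75·0.2500 + 0.2·0.6000; P(strain 1) ≈ 0.2407, P(strain 2) ≈ 0.4630, P(strain 3) ≈ 0.2963
After 'absent': normaliser = 0.65·0.2407 + 0.75·0.4630 + 0.2·0.2963; P(strain 1) ≈ 0.2780, P(strain 2) ≈ 0.6168, P(strain 3) ≈ 0.1053
After 'absent': normaliser = 0.65·0.2780 + 0.75·0.6168 + 0.2·0.1053; P(strain 1) ≈ 0.2720, P(strain 2) ≈ 0.6963, P(strain 3) ≈ 0.0317

0.696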